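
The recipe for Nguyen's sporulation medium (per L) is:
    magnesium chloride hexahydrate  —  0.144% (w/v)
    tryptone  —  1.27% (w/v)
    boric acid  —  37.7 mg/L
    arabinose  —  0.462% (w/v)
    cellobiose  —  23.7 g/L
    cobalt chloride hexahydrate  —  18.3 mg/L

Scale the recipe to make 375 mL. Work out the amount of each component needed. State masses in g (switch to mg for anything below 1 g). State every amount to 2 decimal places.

magnesium chloride hexahydrate 540.00 mg; tryptone 4.76 g; boric acid 14.14 mg; arabinose 1.73 g; cellobiose 8.89 g; cobalt chloride hexahydrate 6.86 mg

Scale factor relative to 1 L: 0.375.
magnesium chloride hexahydrate: 0.144% w/v = 1.44 g/L → 1.44 × 0.375 L = 0.54 g = 540.00 mg
tryptone: 1.27% w/v = 12.7 g/L → 12.7 × 0.375 L = 4.76 g
boric acid: 37.7 mg/L × 0.375 L = 14.14 mg
arabinose: 0.462% w/v = 4.62 g/L → 4.62 × 0.375 L = 1.73 g
cellobiose: 23.7 g/L × 0.375 L = 8.89 g
cobalt chloride hexahydrate: 18.3 mg/L × 0.375 L = 6.86 mg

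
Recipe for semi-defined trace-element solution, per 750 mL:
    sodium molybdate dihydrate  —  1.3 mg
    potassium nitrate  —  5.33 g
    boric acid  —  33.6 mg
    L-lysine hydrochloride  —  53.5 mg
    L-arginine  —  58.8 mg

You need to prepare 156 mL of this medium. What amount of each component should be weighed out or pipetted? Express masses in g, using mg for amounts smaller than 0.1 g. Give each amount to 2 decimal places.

Ratio of target to recipe volume: 156 / 750 = 0.208.
sodium molybdate dihydrate: 1.3 mg × (156 mL / 750 mL) = 0.27 mg
potassium nitrate: 5.33 g × (156 mL / 750 mL) = 1.11 g
boric acid: 33.6 mg × (156 mL / 750 mL) = 6.99 mg
L-lysine hydrochloride: 53.5 mg × (156 mL / 750 mL) = 11.13 mg
L-arginine: 58.8 mg × (156 mL / 750 mL) = 12.23 mg

sodium molybdate dihydrate 0.27 mg; potassium nitrate 1.11 g; boric acid 6.99 mg; L-lysine hydrochloride 11.13 mg; L-arginine 12.23 mg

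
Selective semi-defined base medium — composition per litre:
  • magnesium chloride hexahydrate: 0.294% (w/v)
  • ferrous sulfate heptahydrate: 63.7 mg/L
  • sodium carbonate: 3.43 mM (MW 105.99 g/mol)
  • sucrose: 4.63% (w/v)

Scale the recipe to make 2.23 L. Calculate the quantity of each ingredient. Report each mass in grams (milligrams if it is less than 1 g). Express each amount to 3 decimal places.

magnesium chloride hexahydrate 6.556 g; ferrous sulfate heptahydrate 142.051 mg; sodium carbonate 810.707 mg; sucrose 103.249 g

Scale factor relative to 1 L: 2.23.
magnesium chloride hexahydrate: 0.294% w/v = 2.94 g/L → 2.94 × 2.23 L = 6.556 g
ferrous sulfate heptahydrate: 63.7 mg/L × 2.23 L = 142.051 mg
sodium carbonate: 3.43 mmol/L × 105.99 mg/mmol × 2.23 L = 810.707 mg
sucrose: 4.63 g per 100 mL × 2230 mL ÷ 100 = 103.249 g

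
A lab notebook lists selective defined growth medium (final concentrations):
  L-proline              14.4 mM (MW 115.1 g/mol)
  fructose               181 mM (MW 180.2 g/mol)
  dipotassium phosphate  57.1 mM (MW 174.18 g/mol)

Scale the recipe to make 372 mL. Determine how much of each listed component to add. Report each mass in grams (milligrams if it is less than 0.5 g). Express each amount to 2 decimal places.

Target volume = 372 mL = 0.372 L.
L-proline: 14.4 mmol/L × 115.1 g/mol × 0.372 L ÷ 1000 = 0.62 g
fructose: 181 mmol/L × 180.2 g/mol × 0.372 L ÷ 1000 = 12.13 g
dipotassium phosphate: 57.1 mmol/L × 174.18 g/mol × 0.372 L ÷ 1000 = 3.70 g

L-proline 0.62 g; fructose 12.13 g; dipotassium phosphate 3.70 g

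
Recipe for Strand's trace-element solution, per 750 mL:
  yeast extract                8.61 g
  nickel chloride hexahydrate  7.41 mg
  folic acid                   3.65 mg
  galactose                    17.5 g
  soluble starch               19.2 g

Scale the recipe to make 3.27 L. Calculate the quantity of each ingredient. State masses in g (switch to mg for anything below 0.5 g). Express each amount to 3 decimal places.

yeast extract 37.540 g; nickel chloride hexahydrate 32.308 mg; folic acid 15.914 mg; galactose 76.300 g; soluble starch 83.712 g

Scale factor = 3270 mL / 750 mL = 4.36.
yeast extract: 8.61 g × (3270 mL / 750 mL) = 37.540 g
nickel chloride hexahydrate: 7.41 mg × (3270 mL / 750 mL) = 32.308 mg
folic acid: 3.65 mg × (3270 mL / 750 mL) = 15.914 mg
galactose: 17.5 g × (3270 mL / 750 mL) = 76.300 g
soluble starch: 19.2 g × (3270 mL / 750 mL) = 83.712 g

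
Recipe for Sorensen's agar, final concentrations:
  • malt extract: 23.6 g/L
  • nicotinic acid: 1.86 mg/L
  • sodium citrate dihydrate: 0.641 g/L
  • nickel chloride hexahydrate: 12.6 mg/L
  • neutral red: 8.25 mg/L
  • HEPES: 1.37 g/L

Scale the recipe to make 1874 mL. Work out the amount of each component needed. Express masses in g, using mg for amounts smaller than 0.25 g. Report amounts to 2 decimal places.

malt extract 44.23 g; nicotinic acid 3.49 mg; sodium citrate dihydrate 1.20 g; nickel chloride hexahydrate 23.61 mg; neutral red 15.46 mg; HEPES 2.57 g

Target volume = 1874 mL = 1.874 L.
malt extract: 23.6 g/L × 1.874 L = 44.23 g
nicotinic acid: 1.86 mg/L × 1.874 L = 3.49 mg
sodium citrate dihydrate: 0.641 g/L × 1.874 L = 1.20 g
nickel chloride hexahydrate: 12.6 mg/L × 1.874 L = 23.61 mg
neutral red: 8.25 mg/L × 1.874 L = 15.46 mg
HEPES: 1.37 g/L × 1.874 L = 2.57 g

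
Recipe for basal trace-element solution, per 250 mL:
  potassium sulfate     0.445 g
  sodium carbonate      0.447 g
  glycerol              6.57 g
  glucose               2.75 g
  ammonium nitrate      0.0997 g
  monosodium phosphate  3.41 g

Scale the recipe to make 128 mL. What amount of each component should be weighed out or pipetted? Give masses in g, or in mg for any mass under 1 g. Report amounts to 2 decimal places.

Scale factor = 128 mL / 250 mL = 0.512.
potassium sulfate: 0.445 g × (128 mL / 250 mL) = 0.22784 g = 227.84 mg
sodium carbonate: 0.447 g × (128 mL / 250 mL) = 0.228864 g = 228.86 mg
glycerol: 6.57 g × (128 mL / 250 mL) = 3.36 g
glucose: 2.75 g × (128 mL / 250 mL) = 1.41 g
ammonium nitrate: 0.0997 g × (128 mL / 250 mL) = 0.0510464 g = 51.05 mg
monosodium phosphate: 3.41 g × (128 mL / 250 mL) = 1.75 g

potassium sulfate 227.84 mg; sodium carbonate 228.86 mg; glycerol 3.36 g; glucose 1.41 g; ammonium nitrate 51.05 mg; monosodium phosphate 1.75 g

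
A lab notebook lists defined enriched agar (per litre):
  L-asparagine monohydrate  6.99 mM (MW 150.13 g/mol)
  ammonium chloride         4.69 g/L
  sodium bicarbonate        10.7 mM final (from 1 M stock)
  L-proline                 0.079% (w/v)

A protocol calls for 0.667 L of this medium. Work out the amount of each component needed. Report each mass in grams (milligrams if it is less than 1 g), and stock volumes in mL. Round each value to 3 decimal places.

Working volume: 0.667 L.
L-asparagine monohydrate: 6.99 mmol/L × 150.13 mg/mmol × 0.667 L = 699.956 mg
ammonium chloride: 4.69 g/L × 0.667 L = 3.128 g
sodium bicarbonate: C1V1 = C2V2 → 10.7 mM × 667 mL ÷ 1000 mM = 7.137 mL
L-proline: 0.079 g per 100 mL × 667 mL ÷ 100 = 0.52693 g = 526.930 mg

L-asparagine monohydrate 699.956 mg; ammonium chloride 3.128 g; sodium bicarbonate 7.137 mL; L-proline 526.930 mg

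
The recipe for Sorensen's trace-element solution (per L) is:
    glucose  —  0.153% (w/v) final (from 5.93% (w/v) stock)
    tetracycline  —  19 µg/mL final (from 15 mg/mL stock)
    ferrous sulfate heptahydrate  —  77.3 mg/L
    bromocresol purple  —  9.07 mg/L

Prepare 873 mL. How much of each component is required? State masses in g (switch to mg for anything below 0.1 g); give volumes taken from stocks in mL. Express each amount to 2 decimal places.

Scale factor relative to 1 L: 0.873.
glucose: C1V1 = C2V2 → 0.153% ÷ 5.93% × 873 mL = 22.52 mL
tetracycline: V = C2·V2/C1 = 19 µg/mL × 873 mL ÷ 15000 µg/mL = 1.11 mL
ferrous sulfate heptahydrate: 77.3 mg/L × 0.873 L = 67.48 mg
bromocresol purple: 9.07 mg/L × 0.873 L = 7.92 mg

glucose 22.52 mL; tetracycline 1.11 mL; ferrous sulfate heptahydrate 67.48 mg; bromocresol purple 7.92 mg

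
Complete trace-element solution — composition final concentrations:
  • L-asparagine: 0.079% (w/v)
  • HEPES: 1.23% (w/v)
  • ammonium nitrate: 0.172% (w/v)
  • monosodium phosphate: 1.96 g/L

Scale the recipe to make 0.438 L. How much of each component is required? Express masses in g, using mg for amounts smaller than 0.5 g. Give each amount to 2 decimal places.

L-asparagine 346.02 mg; HEPES 5.39 g; ammonium nitrate 0.75 g; monosodium phosphate 0.86 g

Scale factor relative to 1 L: 0.438.
L-asparagine: 0.079 g per 100 mL × 438 mL ÷ 100 = 0.34602 g = 346.02 mg
HEPES: 1.23 g per 100 mL × 438 mL ÷ 100 = 5.39 g
ammonium nitrate: 0.172% w/v = 1.72 g/L → 1.72 × 0.438 L = 0.75 g
monosodium phosphate: 1.96 g/L × 0.438 L = 0.86 g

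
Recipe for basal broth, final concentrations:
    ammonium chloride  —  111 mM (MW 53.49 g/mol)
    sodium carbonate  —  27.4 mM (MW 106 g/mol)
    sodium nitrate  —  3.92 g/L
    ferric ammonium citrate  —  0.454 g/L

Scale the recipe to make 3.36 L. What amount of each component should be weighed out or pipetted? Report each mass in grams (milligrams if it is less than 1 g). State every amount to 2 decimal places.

Working volume: 3.36 L.
ammonium chloride: 111 mmol/L × 53.49 g/mol × 3.36 L ÷ 1000 = 19.95 g
sodium carbonate: 27.4 mmol/L × 106 g/mol × 3.36 L ÷ 1000 = 9.76 g
sodium nitrate: 3.92 g/L × 3.36 L = 13.17 g
ferric ammonium citrate: 0.454 g/L × 3.36 L = 1.53 g

ammonium chloride 19.95 g; sodium carbonate 9.76 g; sodium nitrate 13.17 g; ferric ammonium citrate 1.53 g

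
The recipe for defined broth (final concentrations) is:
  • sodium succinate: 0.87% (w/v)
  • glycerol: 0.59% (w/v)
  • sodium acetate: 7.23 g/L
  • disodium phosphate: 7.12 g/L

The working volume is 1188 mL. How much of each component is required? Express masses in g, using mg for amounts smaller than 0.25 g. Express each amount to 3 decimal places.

sodium succinate 10.336 g; glycerol 7.009 g; sodium acetate 8.589 g; disodium phosphate 8.459 g

Working volume: 1188 mL = 1.188 L.
sodium succinate: 0.87 g per 100 mL × 1188 mL ÷ 100 = 10.336 g
glycerol: 0.59 g per 100 mL × 1188 mL ÷ 100 = 7.009 g
sodium acetate: 7.23 g/L × 1.188 L = 8.589 g
disodium phosphate: 7.12 g/L × 1.188 L = 8.459 g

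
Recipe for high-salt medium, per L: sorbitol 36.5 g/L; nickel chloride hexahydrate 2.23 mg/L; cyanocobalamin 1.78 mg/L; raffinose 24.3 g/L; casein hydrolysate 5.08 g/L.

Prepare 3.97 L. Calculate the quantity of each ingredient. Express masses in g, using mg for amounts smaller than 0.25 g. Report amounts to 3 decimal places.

sorbitol 144.905 g; nickel chloride hexahydrate 8.853 mg; cyanocobalamin 7.067 mg; raffinose 96.471 g; casein hydrolysate 20.168 g

Working volume: 3.97 L.
sorbitol: 36.5 g/L × 3.97 L = 144.905 g
nickel chloride hexahydrate: 2.23 mg/L × 3.97 L = 8.853 mg
cyanocobalamin: 1.78 mg/L × 3.97 L = 7.067 mg
raffinose: 24.3 g/L × 3.97 L = 96.471 g
casein hydrolysate: 5.08 g/L × 3.97 L = 20.168 g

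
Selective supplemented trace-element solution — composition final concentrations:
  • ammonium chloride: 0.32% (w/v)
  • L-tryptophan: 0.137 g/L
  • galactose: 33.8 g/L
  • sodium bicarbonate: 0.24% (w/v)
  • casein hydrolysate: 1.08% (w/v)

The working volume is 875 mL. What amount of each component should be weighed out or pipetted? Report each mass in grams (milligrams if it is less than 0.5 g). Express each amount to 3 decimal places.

ammonium chloride 2.800 g; L-tryptophan 119.875 mg; galactose 29.575 g; sodium bicarbonate 2.100 g; casein hydrolysate 9.450 g

Target volume = 875 mL = 0.875 L.
ammonium chloride: 0.32% w/v = 3.2 g/L → 3.2 × 0.875 L = 2.800 g
L-tryptophan: 0.137 g/L × 0.875 L = 0.119875 g = 119.875 mg
galactose: 33.8 g/L × 0.875 L = 29.575 g
sodium bicarbonate: 0.24% w/v = 2.4 g/L → 2.4 × 0.875 L = 2.100 g
casein hydrolysate: 1.08% w/v = 10.8 g/L → 10.8 × 0.875 L = 9.450 g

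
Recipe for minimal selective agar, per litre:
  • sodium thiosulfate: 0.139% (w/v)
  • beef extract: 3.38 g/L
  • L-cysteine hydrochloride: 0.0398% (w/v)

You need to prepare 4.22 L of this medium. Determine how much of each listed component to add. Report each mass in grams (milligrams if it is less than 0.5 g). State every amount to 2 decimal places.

Scale factor relative to 1 L: 4.22.
sodium thiosulfate: 0.139 g per 100 mL × 4220 mL ÷ 100 = 5.87 g
beef extract: 3.38 g/L × 4.22 L = 14.26 g
L-cysteine hydrochloride: 0.0398 g per 100 mL × 4220 mL ÷ 100 = 1.68 g

sodium thiosulfate 5.87 g; beef extract 14.26 g; L-cysteine hydrochloride 1.68 g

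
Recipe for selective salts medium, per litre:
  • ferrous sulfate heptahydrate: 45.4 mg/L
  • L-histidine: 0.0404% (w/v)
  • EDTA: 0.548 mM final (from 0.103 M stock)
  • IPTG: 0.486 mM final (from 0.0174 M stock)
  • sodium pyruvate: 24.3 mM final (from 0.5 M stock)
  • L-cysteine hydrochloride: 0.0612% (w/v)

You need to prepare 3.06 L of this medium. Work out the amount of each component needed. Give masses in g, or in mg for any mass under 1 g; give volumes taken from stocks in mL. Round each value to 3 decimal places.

Scale factor relative to 1 L: 3.06.
ferrous sulfate heptahydrate: 45.4 mg/L × 3.06 L = 138.924 mg
L-histidine: 0.0404 g per 100 mL × 3060 mL ÷ 100 = 1.236 g
EDTA: V = C2·V2/C1 = 0.548 mM × 3060 mL ÷ 103 mM = 16.280 mL
IPTG: V = C2·V2/C1 = 0.486 mM × 3060 mL ÷ 17.4 mM = 85.469 mL
sodium pyruvate: V = C2·V2/C1 = 24.3 mM × 3060 mL ÷ 500 mM = 148.716 mL
L-cysteine hydrochloride: 0.0612% w/v = 0.612 g/L → 0.612 × 3.06 L = 1.873 g

ferrous sulfate heptahydrate 138.924 mg; L-histidine 1.236 g; EDTA 16.280 mL; IPTG 85.469 mL; sodium pyruvate 148.716 mL; L-cysteine hydrochloride 1.873 g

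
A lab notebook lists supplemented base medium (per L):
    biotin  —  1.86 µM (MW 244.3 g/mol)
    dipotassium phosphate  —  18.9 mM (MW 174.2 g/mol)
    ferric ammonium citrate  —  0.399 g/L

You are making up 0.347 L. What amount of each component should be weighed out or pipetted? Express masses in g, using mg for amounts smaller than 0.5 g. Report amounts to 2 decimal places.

biotin 0.16 mg; dipotassium phosphate 1.14 g; ferric ammonium citrate 138.45 mg

Scale factor relative to 1 L: 0.347.
biotin: 1.86 µmol/L × 244.3 g/mol × 0.347 L ÷ 1000 = 0.16 mg
dipotassium phosphate: 18.9 mmol/L × 174.2 g/mol × 0.347 L ÷ 1000 = 1.14 g
ferric ammonium citrate: 0.399 g/L × 0.347 L = 0.138453 g = 138.45 mg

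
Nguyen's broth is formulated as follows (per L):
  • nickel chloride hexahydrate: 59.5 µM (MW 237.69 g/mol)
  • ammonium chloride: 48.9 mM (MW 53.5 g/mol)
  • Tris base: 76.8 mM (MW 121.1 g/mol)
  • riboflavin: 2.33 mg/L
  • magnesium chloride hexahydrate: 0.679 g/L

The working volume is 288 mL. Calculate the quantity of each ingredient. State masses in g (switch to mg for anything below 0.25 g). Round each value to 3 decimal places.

nickel chloride hexahydrate 4.073 mg; ammonium chloride 0.753 g; Tris base 2.679 g; riboflavin 0.671 mg; magnesium chloride hexahydrate 195.552 mg

Target volume = 288 mL = 0.288 L.
nickel chloride hexahydrate: 59.5 µmol/L × 237.69 g/mol × 0.288 L ÷ 1000 = 4.073 mg
ammonium chloride: 48.9 mmol/L × 53.5 g/mol × 0.288 L ÷ 1000 = 0.753 g
Tris base: 76.8 mmol/L × 121.1 g/mol × 0.288 L ÷ 1000 = 2.679 g
riboflavin: 2.33 mg/L × 0.288 L = 0.671 mg
magnesium chloride hexahydrate: 0.679 g/L × 0.288 L = 0.195552 g = 195.552 mg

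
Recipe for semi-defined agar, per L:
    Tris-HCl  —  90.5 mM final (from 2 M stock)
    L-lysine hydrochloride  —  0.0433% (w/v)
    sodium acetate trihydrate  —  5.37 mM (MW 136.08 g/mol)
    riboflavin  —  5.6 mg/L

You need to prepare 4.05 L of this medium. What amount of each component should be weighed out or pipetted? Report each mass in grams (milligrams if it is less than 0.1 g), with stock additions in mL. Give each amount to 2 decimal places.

Tris-HCl 183.26 mL; L-lysine hydrochloride 1.75 g; sodium acetate trihydrate 2.96 g; riboflavin 22.68 mg

Scale factor relative to 1 L: 4.05.
Tris-HCl: V = C2·V2/C1 = 90.5 mM × 4050 mL ÷ 2000 mM = 183.26 mL
L-lysine hydrochloride: 0.0433 g per 100 mL × 4050 mL ÷ 100 = 1.75 g
sodium acetate trihydrate: 5.37 mmol/L × 136.08 g/mol × 4.05 L ÷ 1000 = 2.96 g
riboflavin: 5.6 mg/L × 4.05 L = 22.68 mg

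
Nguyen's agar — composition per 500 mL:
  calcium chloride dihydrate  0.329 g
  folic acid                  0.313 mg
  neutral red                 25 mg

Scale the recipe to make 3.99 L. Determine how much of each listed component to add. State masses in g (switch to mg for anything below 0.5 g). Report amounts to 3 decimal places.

calcium chloride dihydrate 2.625 g; folic acid 2.498 mg; neutral red 199.500 mg

Ratio of target to recipe volume: 3990 / 500 = 7.98.
calcium chloride dihydrate: 0.329 g × (3990 mL / 500 mL) = 2.625 g
folic acid: 0.313 mg × (3990 mL / 500 mL) = 2.498 mg
neutral red: 25 mg × (3990 mL / 500 mL) = 199.500 mg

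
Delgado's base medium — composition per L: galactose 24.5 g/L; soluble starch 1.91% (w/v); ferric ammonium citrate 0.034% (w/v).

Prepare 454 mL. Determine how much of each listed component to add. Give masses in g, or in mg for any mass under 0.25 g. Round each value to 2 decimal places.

galactose 11.12 g; soluble starch 8.67 g; ferric ammonium citrate 154.36 mg

Working volume: 454 mL = 0.454 L.
galactose: 24.5 g/L × 0.454 L = 11.12 g
soluble starch: 1.91% w/v = 19.1 g/L → 19.1 × 0.454 L = 8.67 g
ferric ammonium citrate: 0.034 g per 100 mL × 454 mL ÷ 100 = 0.15436 g = 154.36 mg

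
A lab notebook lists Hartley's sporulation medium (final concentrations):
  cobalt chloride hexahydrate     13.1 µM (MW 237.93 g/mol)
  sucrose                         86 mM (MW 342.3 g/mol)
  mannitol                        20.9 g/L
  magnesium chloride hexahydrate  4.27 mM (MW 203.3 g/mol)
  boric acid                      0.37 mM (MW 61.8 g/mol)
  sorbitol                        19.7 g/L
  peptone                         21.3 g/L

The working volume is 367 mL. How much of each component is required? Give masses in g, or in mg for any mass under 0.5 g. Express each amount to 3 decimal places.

cobalt chloride hexahydrate 1.144 mg; sucrose 10.804 g; mannitol 7.670 g; magnesium chloride hexahydrate 318.589 mg; boric acid 8.392 mg; sorbitol 7.230 g; peptone 7.817 g

Scale factor relative to 1 L: 0.367.
cobalt chloride hexahydrate: 13.1 µmol/L × 237.93 g/mol × 0.367 L ÷ 1000 = 1.144 mg
sucrose: 86 mmol/L × 342.3 g/mol × 0.367 L ÷ 1000 = 10.804 g
mannitol: 20.9 g/L × 0.367 L = 7.670 g
magnesium chloride hexahydrate: 4.27 mmol/L × 203.3 mg/mmol × 0.367 L = 318.589 mg
boric acid: 0.37 mmol/L × 61.8 mg/mmol × 0.367 L = 8.392 mg
sorbitol: 19.7 g/L × 0.367 L = 7.230 g
peptone: 21.3 g/L × 0.367 L = 7.817 g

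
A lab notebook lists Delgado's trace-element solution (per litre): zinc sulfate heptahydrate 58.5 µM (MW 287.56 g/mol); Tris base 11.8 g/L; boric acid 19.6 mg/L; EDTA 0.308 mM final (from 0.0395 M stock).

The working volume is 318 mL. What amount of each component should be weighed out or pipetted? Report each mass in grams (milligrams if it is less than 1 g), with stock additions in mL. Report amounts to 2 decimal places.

zinc sulfate heptahydrate 5.35 mg; Tris base 3.75 g; boric acid 6.23 mg; EDTA 2.48 mL

Scale factor relative to 1 L: 0.318.
zinc sulfate heptahydrate: 58.5 µmol/L × 287.56 g/mol × 0.318 L ÷ 1000 = 5.35 mg
Tris base: 11.8 g/L × 0.318 L = 3.75 g
boric acid: 19.6 mg/L × 0.318 L = 6.23 mg
EDTA: C1V1 = C2V2 → 0.308 mM × 318 mL ÷ 39.5 mM = 2.48 mL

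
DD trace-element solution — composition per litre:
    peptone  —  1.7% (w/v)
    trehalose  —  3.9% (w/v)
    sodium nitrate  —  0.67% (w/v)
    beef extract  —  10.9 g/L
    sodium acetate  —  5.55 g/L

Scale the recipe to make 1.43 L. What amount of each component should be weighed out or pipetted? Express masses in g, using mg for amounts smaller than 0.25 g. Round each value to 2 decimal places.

peptone 24.31 g; trehalose 55.77 g; sodium nitrate 9.58 g; beef extract 15.59 g; sodium acetate 7.94 g

Scale factor relative to 1 L: 1.43.
peptone: 1.7% w/v = 17 g/L → 17 × 1.43 L = 24.31 g
trehalose: 3.9 g per 100 mL × 1430 mL ÷ 100 = 55.77 g
sodium nitrate: 0.67 g per 100 mL × 1430 mL ÷ 100 = 9.58 g
beef extract: 10.9 g/L × 1.43 L = 15.59 g
sodium acetate: 5.55 g/L × 1.43 L = 7.94 g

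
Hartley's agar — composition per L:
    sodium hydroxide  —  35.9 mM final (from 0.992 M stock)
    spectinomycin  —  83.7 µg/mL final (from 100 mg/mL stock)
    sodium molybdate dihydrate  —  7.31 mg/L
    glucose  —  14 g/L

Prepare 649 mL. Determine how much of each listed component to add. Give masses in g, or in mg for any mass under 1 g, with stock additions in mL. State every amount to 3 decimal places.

Working volume: 649 mL = 0.649 L.
sodium hydroxide: C1V1 = C2V2 → 35.9 mM × 649 mL ÷ 992 mM = 23.487 mL
spectinomycin: C1V1 = C2V2 → 83.7 µg/mL × 649 mL ÷ 100000 µg/mL = 0.543 mL
sodium molybdate dihydrate: 7.31 mg/L × 0.649 L = 4.744 mg
glucose: 14 g/L × 0.649 L = 9.086 g

sodium hydroxide 23.487 mL; spectinomycin 0.543 mL; sodium molybdate dihydrate 4.744 mg; glucose 9.086 g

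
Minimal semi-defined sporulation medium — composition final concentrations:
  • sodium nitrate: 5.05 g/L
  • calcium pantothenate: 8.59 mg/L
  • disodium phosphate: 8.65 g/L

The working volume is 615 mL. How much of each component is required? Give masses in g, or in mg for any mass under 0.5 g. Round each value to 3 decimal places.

sodium nitrate 3.106 g; calcium pantothenate 5.283 mg; disodium phosphate 5.320 g

Working volume: 615 mL = 0.615 L.
sodium nitrate: 5.05 g/L × 0.615 L = 3.106 g
calcium pantothenate: 8.59 mg/L × 0.615 L = 5.283 mg
disodium phosphate: 8.65 g/L × 0.615 L = 5.320 g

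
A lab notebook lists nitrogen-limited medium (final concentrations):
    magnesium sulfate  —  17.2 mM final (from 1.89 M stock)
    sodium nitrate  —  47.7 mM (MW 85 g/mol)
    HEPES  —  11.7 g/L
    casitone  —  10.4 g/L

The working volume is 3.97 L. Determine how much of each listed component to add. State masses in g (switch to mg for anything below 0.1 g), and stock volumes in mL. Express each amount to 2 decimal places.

magnesium sulfate 36.13 mL; sodium nitrate 16.10 g; HEPES 46.45 g; casitone 41.29 g

Scale factor relative to 1 L: 3.97.
magnesium sulfate: C1V1 = C2V2 → 17.2 mM × 3970 mL ÷ 1890 mM = 36.13 mL
sodium nitrate: 47.7 mmol/L × 85 g/mol × 3.97 L ÷ 1000 = 16.10 g
HEPES: 11.7 g/L × 3.97 L = 46.45 g
casitone: 10.4 g/L × 3.97 L = 41.29 g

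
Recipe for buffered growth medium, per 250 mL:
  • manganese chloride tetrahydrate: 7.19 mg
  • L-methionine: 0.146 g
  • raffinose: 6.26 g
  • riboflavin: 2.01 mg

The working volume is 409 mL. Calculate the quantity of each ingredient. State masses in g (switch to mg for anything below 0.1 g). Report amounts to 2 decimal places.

manganese chloride tetrahydrate 11.76 mg; L-methionine 0.24 g; raffinose 10.24 g; riboflavin 3.29 mg

Ratio of target to recipe volume: 409 / 250 = 1.636.
manganese chloride tetrahydrate: 7.19 mg × (409 mL / 250 mL) = 11.76 mg
L-methionine: 0.146 g × (409 mL / 250 mL) = 0.24 g
raffinose: 6.26 g × (409 mL / 250 mL) = 10.24 g
riboflavin: 2.01 mg × (409 mL / 250 mL) = 3.29 mg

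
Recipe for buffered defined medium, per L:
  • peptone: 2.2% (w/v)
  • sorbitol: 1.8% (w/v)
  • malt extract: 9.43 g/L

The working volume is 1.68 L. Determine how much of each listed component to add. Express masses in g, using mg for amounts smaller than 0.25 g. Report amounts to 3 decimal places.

Scale factor relative to 1 L: 1.68.
peptone: 2.2% w/v = 22 g/L → 22 × 1.68 L = 36.960 g
sorbitol: 1.8% w/v = 18 g/L → 18 × 1.68 L = 30.240 g
malt extract: 9.43 g/L × 1.68 L = 15.842 g

peptone 36.960 g; sorbitol 30.240 g; malt extract 15.842 g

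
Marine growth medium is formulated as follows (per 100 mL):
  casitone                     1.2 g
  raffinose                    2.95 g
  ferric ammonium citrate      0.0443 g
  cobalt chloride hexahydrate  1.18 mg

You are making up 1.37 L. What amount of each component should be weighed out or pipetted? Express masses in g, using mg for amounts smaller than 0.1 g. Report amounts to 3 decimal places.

Scale factor = 1370 mL / 100 mL = 13.7.
casitone: 1.2 g × (1370 mL / 100 mL) = 16.440 g
raffinose: 2.95 g × (1370 mL / 100 mL) = 40.415 g
ferric ammonium citrate: 0.0443 g × (1370 mL / 100 mL) = 0.607 g
cobalt chloride hexahydrate: 1.18 mg × (1370 mL / 100 mL) = 16.166 mg

casitone 16.440 g; raffinose 40.415 g; ferric ammonium citrate 0.607 g; cobalt chloride hexahydrate 16.166 mg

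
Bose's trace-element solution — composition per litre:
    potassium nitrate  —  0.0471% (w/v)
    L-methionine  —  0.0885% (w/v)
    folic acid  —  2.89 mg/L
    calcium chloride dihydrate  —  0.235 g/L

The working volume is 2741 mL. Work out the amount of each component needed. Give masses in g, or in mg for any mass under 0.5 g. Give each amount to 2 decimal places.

potassium nitrate 1.29 g; L-methionine 2.43 g; folic acid 7.92 mg; calcium chloride dihydrate 0.64 g

Scale factor relative to 1 L: 2.741.
potassium nitrate: 0.0471 g per 100 mL × 2741 mL ÷ 100 = 1.29 g
L-methionine: 0.0885 g per 100 mL × 2741 mL ÷ 100 = 2.43 g
folic acid: 2.89 mg/L × 2.741 L = 7.92 mg
calcium chloride dihydrate: 0.235 g/L × 2.741 L = 0.64 g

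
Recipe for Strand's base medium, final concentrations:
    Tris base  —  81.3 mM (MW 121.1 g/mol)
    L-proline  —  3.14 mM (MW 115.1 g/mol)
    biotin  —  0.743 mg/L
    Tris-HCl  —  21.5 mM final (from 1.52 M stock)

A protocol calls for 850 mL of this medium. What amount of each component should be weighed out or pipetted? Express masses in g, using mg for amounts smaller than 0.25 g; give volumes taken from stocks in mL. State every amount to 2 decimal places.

Tris base 8.37 g; L-proline 0.31 g; biotin 0.63 mg; Tris-HCl 12.02 mL

Scale factor relative to 1 L: 0.85.
Tris base: 81.3 mmol/L × 121.1 g/mol × 0.85 L ÷ 1000 = 8.37 g
L-proline: 3.14 mmol/L × 115.1 g/mol × 0.85 L ÷ 1000 = 0.31 g
biotin: 0.743 mg/L × 0.85 L = 0.63 mg
Tris-HCl: dilute stock: 21.5 mM × 850 mL ÷ 1520 mM = 12.02 mL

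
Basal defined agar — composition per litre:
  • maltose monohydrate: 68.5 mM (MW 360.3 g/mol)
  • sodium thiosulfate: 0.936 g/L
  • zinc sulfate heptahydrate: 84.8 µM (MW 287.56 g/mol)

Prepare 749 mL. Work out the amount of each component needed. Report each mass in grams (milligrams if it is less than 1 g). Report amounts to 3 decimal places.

Target volume = 749 mL = 0.749 L.
maltose monohydrate: 68.5 mmol/L × 360.3 g/mol × 0.749 L ÷ 1000 = 18.486 g
sodium thiosulfate: 0.936 g/L × 0.749 L = 0.701064 g = 701.064 mg
zinc sulfate heptahydrate: 84.8 µmol/L × 287.56 g/mol × 0.749 L ÷ 1000 = 18.264 mg

maltose monohydrate 18.486 g; sodium thiosulfate 701.064 mg; zinc sulfate heptahydrate 18.264 mg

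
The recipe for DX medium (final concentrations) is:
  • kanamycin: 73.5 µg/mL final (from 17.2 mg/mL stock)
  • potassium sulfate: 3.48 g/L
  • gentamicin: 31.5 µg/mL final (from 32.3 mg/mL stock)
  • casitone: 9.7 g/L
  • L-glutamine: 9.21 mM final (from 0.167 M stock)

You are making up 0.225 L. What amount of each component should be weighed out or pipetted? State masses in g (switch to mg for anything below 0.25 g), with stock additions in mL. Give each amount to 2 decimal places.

Scale factor relative to 1 L: 0.225.
kanamycin: dilute stock: 73.5 µg/mL × 225 mL ÷ 17200 µg/mL = 0.96 mL
potassium sulfate: 3.48 g/L × 0.225 L = 0.78 g
gentamicin: V = C2·V2/C1 = 31.5 µg/mL × 225 mL ÷ 32300 µg/mL = 0.22 mL
casitone: 9.7 g/L × 0.225 L = 2.18 g
L-glutamine: V = C2·V2/C1 = 9.21 mM × 225 mL ÷ 167 mM = 12.41 mL

kanamycin 0.96 mL; potassium sulfate 0.78 g; gentamicin 0.22 mL; casitone 2.18 g; L-glutamine 12.41 mL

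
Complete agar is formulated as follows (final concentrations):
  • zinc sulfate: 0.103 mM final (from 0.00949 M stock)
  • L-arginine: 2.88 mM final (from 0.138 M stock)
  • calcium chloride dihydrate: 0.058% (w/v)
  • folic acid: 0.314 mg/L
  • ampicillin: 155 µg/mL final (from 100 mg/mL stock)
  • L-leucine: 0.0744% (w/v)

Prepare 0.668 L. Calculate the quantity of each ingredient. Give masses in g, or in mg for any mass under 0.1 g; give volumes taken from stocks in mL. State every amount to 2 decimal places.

zinc sulfate 7.25 mL; L-arginine 13.94 mL; calcium chloride dihydrate 0.39 g; folic acid 0.21 mg; ampicillin 1.04 mL; L-leucine 0.50 g

Working volume: 0.668 L.
zinc sulfate: V = C2·V2/C1 = 0.103 mM × 668 mL ÷ 9.49 mM = 7.25 mL
L-arginine: dilute stock: 2.88 mM × 668 mL ÷ 138 mM = 13.94 mL
calcium chloride dihydrate: 0.058% w/v = 0.58 g/L → 0.58 × 0.668 L = 0.39 g
folic acid: 0.314 mg/L × 0.668 L = 0.21 mg
ampicillin: C1V1 = C2V2 → 155 µg/mL × 668 mL ÷ 100000 µg/mL = 1.04 mL
L-leucine: 0.0744% w/v = 0.744 g/L → 0.744 × 0.668 L = 0.50 g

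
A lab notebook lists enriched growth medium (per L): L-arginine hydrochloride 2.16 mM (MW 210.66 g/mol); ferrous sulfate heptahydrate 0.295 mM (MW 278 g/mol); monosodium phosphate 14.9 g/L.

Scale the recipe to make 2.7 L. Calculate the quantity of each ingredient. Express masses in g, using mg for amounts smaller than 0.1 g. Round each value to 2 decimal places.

Working volume: 2.7 L.
L-arginine hydrochloride: 2.16 mmol/L × 210.66 g/mol × 2.7 L ÷ 1000 = 1.23 g
ferrous sulfate heptahydrate: 0.295 mmol/L × 278 g/mol × 2.7 L ÷ 1000 = 0.22 g
monosodium phosphate: 14.9 g/L × 2.7 L = 40.23 g

L-arginine hydrochloride 1.23 g; ferrous sulfate heptahydrate 0.22 g; monosodium phosphate 40.23 g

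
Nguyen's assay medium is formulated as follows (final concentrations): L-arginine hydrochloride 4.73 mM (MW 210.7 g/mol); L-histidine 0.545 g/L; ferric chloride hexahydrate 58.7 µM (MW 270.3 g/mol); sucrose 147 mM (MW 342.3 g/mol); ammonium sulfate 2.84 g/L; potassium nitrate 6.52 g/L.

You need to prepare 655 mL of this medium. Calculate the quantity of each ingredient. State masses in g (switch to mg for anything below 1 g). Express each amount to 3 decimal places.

Working volume: 655 mL = 0.655 L.
L-arginine hydrochloride: 4.73 mmol/L × 210.7 mg/mmol × 0.655 L = 652.780 mg
L-histidine: 0.545 g/L × 0.655 L = 0.356975 g = 356.975 mg
ferric chloride hexahydrate: 58.7 µmol/L × 270.3 g/mol × 0.655 L ÷ 1000 = 10.393 mg
sucrose: 147 mmol/L × 342.3 g/mol × 0.655 L ÷ 1000 = 32.958 g
ammonium sulfate: 2.84 g/L × 0.655 L = 1.860 g
potassium nitrate: 6.52 g/L × 0.655 L = 4.271 g

L-arginine hydrochloride 652.780 mg; L-histidine 356.975 mg; ferric chloride hexahydrate 10.393 mg; sucrose 32.958 g; ammonium sulfate 1.860 g; potassium nitrate 4.271 g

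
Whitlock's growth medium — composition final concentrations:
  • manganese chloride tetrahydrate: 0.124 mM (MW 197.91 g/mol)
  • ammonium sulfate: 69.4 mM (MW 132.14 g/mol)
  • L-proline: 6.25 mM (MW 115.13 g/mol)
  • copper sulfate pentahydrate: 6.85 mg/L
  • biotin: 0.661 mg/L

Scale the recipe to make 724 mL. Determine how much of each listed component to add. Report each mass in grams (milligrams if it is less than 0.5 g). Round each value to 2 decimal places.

manganese chloride tetrahydrate 17.77 mg; ammonium sulfate 6.64 g; L-proline 0.52 g; copper sulfate pentahydrate 4.96 mg; biotin 0.48 mg

Scale factor relative to 1 L: 0.724.
manganese chloride tetrahydrate: 0.124 mmol/L × 197.91 mg/mmol × 0.724 L = 17.77 mg
ammonium sulfate: 69.4 mmol/L × 132.14 g/mol × 0.724 L ÷ 1000 = 6.64 g
L-proline: 6.25 mmol/L × 115.13 g/mol × 0.724 L ÷ 1000 = 0.52 g
copper sulfate pentahydrate: 6.85 mg/L × 0.724 L = 4.96 mg
biotin: 0.661 mg/L × 0.724 L = 0.48 mg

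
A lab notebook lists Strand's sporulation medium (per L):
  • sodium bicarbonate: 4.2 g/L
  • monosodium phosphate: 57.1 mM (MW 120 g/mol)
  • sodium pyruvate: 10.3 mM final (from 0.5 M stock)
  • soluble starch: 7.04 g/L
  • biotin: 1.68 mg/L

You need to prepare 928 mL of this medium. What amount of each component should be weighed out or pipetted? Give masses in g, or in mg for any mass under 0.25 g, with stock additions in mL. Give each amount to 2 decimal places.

Target volume = 928 mL = 0.928 L.
sodium bicarbonate: 4.2 g/L × 0.928 L = 3.90 g
monosodium phosphate: 57.1 mmol/L × 120 g/mol × 0.928 L ÷ 1000 = 6.36 g
sodium pyruvate: V = C2·V2/C1 = 10.3 mM × 928 mL ÷ 500 mM = 19.12 mL
soluble starch: 7.04 g/L × 0.928 L = 6.53 g
biotin: 1.68 mg/L × 0.928 L = 1.56 mg

sodium bicarbonate 3.90 g; monosodium phosphate 6.36 g; sodium pyruvate 19.12 mL; soluble starch 6.53 g; biotin 1.56 mg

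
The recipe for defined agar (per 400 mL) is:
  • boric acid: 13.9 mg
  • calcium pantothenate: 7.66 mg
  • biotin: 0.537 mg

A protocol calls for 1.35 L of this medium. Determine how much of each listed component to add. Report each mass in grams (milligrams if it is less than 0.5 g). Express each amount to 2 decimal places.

Ratio of target to recipe volume: 1350 / 400 = 3.375.
boric acid: 13.9 mg × (1350 mL / 400 mL) = 46.91 mg
calcium pantothenate: 7.66 mg × (1350 mL / 400 mL) = 25.85 mg
biotin: 0.537 mg × (1350 mL / 400 mL) = 1.81 mg

boric acid 46.91 mg; calcium pantothenate 25.85 mg; biotin 1.81 mg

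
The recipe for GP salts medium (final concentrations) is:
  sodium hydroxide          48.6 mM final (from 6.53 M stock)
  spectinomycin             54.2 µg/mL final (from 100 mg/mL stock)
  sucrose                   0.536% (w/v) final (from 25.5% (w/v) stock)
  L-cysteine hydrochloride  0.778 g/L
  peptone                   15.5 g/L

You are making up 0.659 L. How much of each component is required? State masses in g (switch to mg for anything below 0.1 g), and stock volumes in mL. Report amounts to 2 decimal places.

Scale factor relative to 1 L: 0.659.
sodium hydroxide: V = C2·V2/C1 = 48.6 mM × 659 mL ÷ 6530 mM = 4.90 mL
spectinomycin: dilute stock: 54.2 µg/mL × 659 mL ÷ 100000 µg/mL = 0.36 mL
sucrose: V = C2·V2/C1 = 0.536% ÷ 25.5% × 659 mL = 13.85 mL
L-cysteine hydrochloride: 0.778 g/L × 0.659 L = 0.51 g
peptone: 15.5 g/L × 0.659 L = 10.21 g

sodium hydroxide 4.90 mL; spectinomycin 0.36 mL; sucrose 13.85 mL; L-cysteine hydrochloride 0.51 g; peptone 10.21 g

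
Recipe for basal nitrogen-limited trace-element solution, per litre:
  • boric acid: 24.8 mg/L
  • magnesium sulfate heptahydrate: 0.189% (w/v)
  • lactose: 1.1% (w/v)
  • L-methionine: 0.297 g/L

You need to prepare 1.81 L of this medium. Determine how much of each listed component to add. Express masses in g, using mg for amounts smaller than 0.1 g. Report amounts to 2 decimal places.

Working volume: 1.81 L.
boric acid: 24.8 mg/L × 1.81 L = 44.89 mg
magnesium sulfate heptahydrate: 0.189% w/v = 1.89 g/L → 1.89 × 1.81 L = 3.42 g
lactose: 1.1% w/v = 11 g/L → 11 × 1.81 L = 19.91 g
L-methionine: 0.297 g/L × 1.81 L = 0.54 g

boric acid 44.89 mg; magnesium sulfate heptahydrate 3.42 g; lactose 19.91 g; L-methionine 0.54 g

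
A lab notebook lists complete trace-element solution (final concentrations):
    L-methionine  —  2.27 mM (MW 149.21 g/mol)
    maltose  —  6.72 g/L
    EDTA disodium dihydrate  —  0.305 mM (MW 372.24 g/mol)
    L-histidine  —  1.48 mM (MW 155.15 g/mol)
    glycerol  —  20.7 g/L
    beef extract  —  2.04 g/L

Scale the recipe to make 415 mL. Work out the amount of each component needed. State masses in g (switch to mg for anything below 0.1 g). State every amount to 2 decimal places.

Target volume = 415 mL = 0.415 L.
L-methionine: 2.27 mmol/L × 149.21 g/mol × 0.415 L ÷ 1000 = 0.14 g
maltose: 6.72 g/L × 0.415 L = 2.79 g
EDTA disodium dihydrate: 0.305 mmol/L × 372.24 mg/mmol × 0.415 L = 47.12 mg
L-histidine: 1.48 mmol/L × 155.15 mg/mmol × 0.415 L = 95.29 mg
glycerol: 20.7 g/L × 0.415 L = 8.59 g
beef extract: 2.04 g/L × 0.415 L = 0.85 g

L-methionine 0.14 g; maltose 2.79 g; EDTA disodium dihydrate 47.12 mg; L-histidine 95.29 mg; glycerol 8.59 g; beef extract 0.85 g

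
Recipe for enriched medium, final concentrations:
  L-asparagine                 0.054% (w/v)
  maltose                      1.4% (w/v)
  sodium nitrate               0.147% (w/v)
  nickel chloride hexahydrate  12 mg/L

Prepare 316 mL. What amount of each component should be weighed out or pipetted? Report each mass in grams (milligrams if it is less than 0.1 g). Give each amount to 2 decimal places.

Scale factor relative to 1 L: 0.316.
L-asparagine: 0.054% w/v = 0.54 g/L → 0.54 × 0.316 L = 0.17 g
maltose: 1.4 g per 100 mL × 316 mL ÷ 100 = 4.42 g
sodium nitrate: 0.147% w/v = 1.47 g/L → 1.47 × 0.316 L = 0.46 g
nickel chloride hexahydrate: 12 mg/L × 0.316 L = 3.79 mg

L-asparagine 0.17 g; maltose 4.42 g; sodium nitrate 0.46 g; nickel chloride hexahydrate 3.79 mg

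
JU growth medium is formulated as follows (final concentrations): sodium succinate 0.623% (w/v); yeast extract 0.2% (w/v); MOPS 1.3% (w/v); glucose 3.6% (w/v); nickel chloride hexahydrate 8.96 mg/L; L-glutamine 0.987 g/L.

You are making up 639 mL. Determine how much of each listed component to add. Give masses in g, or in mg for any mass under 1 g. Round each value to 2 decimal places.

Working volume: 639 mL = 0.639 L.
sodium succinate: 0.623% w/v = 6.23 g/L → 6.23 × 0.639 L = 3.98 g
yeast extract: 0.2 g per 100 mL × 639 mL ÷ 100 = 1.28 g
MOPS: 1.3 g per 100 mL × 639 mL ÷ 100 = 8.31 g
glucose: 3.6% w/v = 36 g/L → 36 × 0.639 L = 23.00 g
nickel chloride hexahydrate: 8.96 mg/L × 0.639 L = 5.73 mg
L-glutamine: 0.987 g/L × 0.639 L = 0.630693 g = 630.69 mg

sodium succinate 3.98 g; yeast extract 1.28 g; MOPS 8.31 g; glucose 23.00 g; nickel chloride hexahydrate 5.73 mg; L-glutamine 630.69 mg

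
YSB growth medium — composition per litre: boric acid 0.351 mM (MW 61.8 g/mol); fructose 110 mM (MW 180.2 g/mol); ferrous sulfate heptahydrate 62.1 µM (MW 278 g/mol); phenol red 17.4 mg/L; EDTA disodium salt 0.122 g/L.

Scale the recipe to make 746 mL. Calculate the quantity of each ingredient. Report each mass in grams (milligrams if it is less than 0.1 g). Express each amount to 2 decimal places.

Working volume: 746 mL = 0.746 L.
boric acid: 0.351 mmol/L × 61.8 mg/mmol × 0.746 L = 16.18 mg
fructose: 110 mmol/L × 180.2 g/mol × 0.746 L ÷ 1000 = 14.79 g
ferrous sulfate heptahydrate: 62.1 µmol/L × 278 g/mol × 0.746 L ÷ 1000 = 12.88 mg
phenol red: 17.4 mg/L × 0.746 L = 12.98 mg
EDTA disodium salt: 0.122 g/L × 0.746 L = 0.091012 g = 91.01 mg

boric acid 16.18 mg; fructose 14.79 g; ferrous sulfate heptahydrate 12.88 mg; phenol red 12.98 mg; EDTA disodium salt 91.01 mg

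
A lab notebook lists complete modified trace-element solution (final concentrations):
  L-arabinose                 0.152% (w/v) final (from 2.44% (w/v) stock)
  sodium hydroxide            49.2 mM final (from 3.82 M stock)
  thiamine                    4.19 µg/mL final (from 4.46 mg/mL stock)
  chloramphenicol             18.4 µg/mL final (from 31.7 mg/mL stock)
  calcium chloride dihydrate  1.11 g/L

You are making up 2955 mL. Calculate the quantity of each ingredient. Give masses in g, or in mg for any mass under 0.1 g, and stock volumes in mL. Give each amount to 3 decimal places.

L-arabinose 184.082 mL; sodium hydroxide 38.059 mL; thiamine 2.776 mL; chloramphenicol 1.715 mL; calcium chloride dihydrate 3.280 g

Scale factor relative to 1 L: 2.955.
L-arabinose: V = C2·V2/C1 = 0.152% ÷ 2.44% × 2955 mL = 184.082 mL
sodium hydroxide: C1V1 = C2V2 → 49.2 mM × 2955 mL ÷ 3820 mM = 38.059 mL
thiamine: dilute stock: 4.19 µg/mL × 2955 mL ÷ 4460 µg/mL = 2.776 mL
chloramphenicol: dilute stock: 18.4 µg/mL × 2955 mL ÷ 31700 µg/mL = 1.715 mL
calcium chloride dihydrate: 1.11 g/L × 2.955 L = 3.280 g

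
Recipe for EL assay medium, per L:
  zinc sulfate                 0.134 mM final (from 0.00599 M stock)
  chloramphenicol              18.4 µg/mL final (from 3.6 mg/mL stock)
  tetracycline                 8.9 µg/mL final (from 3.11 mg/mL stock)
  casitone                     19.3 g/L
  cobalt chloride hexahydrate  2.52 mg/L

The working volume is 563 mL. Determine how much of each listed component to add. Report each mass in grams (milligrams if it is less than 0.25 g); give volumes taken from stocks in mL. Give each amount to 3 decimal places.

zinc sulfate 12.595 mL; chloramphenicol 2.878 mL; tetracycline 1.611 mL; casitone 10.866 g; cobalt chloride hexahydrate 1.419 mg

Working volume: 563 mL = 0.563 L.
zinc sulfate: V = C2·V2/C1 = 0.134 mM × 563 mL ÷ 5.99 mM = 12.595 mL
chloramphenicol: V = C2·V2/C1 = 18.4 µg/mL × 563 mL ÷ 3600 µg/mL = 2.878 mL
tetracycline: C1V1 = C2V2 → 8.9 µg/mL × 563 mL ÷ 3110 µg/mL = 1.611 mL
casitone: 19.3 g/L × 0.563 L = 10.866 g
cobalt chloride hexahydrate: 2.52 mg/L × 0.563 L = 1.419 mg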